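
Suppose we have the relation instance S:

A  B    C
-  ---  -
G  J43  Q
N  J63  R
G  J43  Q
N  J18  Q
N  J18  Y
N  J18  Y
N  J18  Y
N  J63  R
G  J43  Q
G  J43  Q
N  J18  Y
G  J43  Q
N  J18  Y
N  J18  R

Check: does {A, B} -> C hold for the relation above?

No

(A=G, B=J43): 5 rows → C = Q, Q, Q, Q, Q ✓
(A=N, B=J63): 2 rows → C = R, R ✓
(A=N, B=J18): 7 rows → C takes values {Q, Y, R} — violation
Two rows agree on {A, B} but differ on C, so {A, B} -> C does not hold.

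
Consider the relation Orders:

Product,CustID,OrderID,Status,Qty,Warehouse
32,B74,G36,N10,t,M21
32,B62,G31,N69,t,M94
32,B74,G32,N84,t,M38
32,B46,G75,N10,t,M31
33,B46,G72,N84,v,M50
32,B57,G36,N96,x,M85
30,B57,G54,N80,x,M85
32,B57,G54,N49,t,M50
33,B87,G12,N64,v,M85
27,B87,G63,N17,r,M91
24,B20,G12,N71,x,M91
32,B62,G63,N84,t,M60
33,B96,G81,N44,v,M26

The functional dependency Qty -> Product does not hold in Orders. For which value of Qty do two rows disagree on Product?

Qty=t: 6 rows → Product = 32, 32, 32, 32, 32, 32 ✓
Qty=v: 3 rows → Product = 33, 33, 33 ✓
Qty=x: 3 rows → Product takes values {32, 30, 24} — violation
Qty=r: 1 row → Product = 27 ✓
The only Qty value with inconsistent Product is Qty=x.

x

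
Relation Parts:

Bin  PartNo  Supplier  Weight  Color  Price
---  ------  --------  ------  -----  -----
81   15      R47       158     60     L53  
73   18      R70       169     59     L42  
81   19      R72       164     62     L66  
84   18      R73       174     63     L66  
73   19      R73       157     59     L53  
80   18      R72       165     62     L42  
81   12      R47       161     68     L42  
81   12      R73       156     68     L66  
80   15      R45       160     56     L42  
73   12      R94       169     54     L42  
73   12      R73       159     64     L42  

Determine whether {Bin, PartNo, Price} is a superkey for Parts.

Two distinct rows share (Bin=73, PartNo=12, Price=L42), so {Bin, PartNo, Price} does not determine every attribute — not a superkey.

No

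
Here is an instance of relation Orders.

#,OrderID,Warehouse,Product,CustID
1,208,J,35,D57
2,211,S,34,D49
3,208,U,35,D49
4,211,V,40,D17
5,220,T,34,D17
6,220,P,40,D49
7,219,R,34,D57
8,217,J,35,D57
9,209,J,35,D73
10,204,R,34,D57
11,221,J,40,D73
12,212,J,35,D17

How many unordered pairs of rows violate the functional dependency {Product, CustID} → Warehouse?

(Product=35, CustID=D57): all 2 rows agree on Warehouse — 0 pairs.
(Product=34, CustID=D57): all 2 rows agree on Warehouse — 0 pairs.

0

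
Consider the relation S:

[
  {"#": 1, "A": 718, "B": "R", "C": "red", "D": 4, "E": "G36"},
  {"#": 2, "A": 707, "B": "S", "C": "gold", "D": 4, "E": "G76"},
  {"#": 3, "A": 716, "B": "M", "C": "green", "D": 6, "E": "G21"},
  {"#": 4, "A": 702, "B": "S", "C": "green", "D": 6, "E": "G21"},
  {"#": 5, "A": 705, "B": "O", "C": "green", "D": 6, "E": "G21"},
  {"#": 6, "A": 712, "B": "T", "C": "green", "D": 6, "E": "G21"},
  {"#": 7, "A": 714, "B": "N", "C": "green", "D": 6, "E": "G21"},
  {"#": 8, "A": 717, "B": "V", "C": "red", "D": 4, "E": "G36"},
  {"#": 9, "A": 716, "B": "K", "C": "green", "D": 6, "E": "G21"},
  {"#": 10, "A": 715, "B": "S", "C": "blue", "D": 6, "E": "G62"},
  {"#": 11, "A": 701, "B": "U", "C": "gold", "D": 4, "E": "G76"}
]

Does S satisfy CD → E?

Yes

(C=red, D=4): rows 1, 8 → E = G36, G36 ✓
(C=gold, D=4): rows 2, 11 → E = G76, G76 ✓
(C=green, D=6): rows 3, 4, 5, 6, 7, 9 → E = G21, G21, G21, G21, G21, G21 ✓
(C=blue, D=6): row 10 → E = G62 ✓
Every CD value is associated with a single E value, so CD → E holds.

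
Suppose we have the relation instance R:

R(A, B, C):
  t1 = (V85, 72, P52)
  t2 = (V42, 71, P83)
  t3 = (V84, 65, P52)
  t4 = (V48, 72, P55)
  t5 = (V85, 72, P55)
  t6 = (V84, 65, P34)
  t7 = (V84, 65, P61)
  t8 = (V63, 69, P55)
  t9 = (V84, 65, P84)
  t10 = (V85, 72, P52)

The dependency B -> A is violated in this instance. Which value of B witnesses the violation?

72

B=72: rows 1, 4, 5, 10 → A takes values {V85, V48} — violation
B=71: row 2 → A = V42 ✓
B=65: rows 3, 6, 7, 9 → A = V84, V84, V84, V84 ✓
B=69: row 8 → A = V63 ✓
The only B value with inconsistent A is B=72.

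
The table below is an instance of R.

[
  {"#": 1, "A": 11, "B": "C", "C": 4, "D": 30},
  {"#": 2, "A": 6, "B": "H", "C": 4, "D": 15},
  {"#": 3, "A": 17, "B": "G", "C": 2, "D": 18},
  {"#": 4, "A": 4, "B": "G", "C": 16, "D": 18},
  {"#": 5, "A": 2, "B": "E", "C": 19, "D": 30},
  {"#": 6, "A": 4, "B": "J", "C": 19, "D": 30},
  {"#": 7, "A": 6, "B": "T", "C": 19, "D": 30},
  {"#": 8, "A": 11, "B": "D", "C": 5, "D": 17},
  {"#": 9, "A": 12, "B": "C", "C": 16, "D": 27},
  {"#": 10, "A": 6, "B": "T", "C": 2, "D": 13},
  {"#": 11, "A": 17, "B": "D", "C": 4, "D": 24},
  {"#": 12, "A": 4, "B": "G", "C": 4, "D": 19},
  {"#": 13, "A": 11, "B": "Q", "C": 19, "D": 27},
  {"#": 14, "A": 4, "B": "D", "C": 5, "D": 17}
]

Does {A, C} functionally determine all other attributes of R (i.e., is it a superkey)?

Yes

All 14 rows have distinct {A, C} values, so {A, C} → (all attributes) holds and {A, C} is a superkey.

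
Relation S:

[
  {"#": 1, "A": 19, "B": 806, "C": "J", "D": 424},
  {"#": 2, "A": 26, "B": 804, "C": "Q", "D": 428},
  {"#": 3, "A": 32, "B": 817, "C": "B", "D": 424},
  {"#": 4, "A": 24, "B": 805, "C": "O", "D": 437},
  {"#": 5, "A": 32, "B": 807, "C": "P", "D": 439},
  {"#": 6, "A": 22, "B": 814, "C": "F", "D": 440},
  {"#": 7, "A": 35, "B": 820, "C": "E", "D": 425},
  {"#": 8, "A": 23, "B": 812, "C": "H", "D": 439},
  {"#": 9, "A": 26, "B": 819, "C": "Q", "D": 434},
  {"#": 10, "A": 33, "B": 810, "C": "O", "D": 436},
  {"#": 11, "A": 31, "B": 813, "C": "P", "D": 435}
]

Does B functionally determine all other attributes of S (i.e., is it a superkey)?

Yes

All 11 rows have distinct B values, so B → (all attributes) holds and B is a superkey.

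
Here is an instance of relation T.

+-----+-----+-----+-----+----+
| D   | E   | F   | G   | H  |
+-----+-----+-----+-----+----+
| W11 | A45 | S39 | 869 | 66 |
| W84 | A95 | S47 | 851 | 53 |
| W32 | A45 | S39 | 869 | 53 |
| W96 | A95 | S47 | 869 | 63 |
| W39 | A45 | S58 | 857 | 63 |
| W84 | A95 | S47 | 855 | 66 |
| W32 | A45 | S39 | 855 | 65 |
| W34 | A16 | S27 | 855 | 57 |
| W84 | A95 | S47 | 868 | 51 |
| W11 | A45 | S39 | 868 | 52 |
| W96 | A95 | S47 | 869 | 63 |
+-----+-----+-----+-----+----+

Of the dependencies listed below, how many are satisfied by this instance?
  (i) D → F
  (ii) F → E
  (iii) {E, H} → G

3

(i) D → F: every LHS value maps to a single RHS value — holds.
(ii) F → E: every LHS value maps to a single RHS value — holds.
(iii) {E, H} → G: every LHS value maps to a single RHS value — holds.
3 of the 3 dependencies hold.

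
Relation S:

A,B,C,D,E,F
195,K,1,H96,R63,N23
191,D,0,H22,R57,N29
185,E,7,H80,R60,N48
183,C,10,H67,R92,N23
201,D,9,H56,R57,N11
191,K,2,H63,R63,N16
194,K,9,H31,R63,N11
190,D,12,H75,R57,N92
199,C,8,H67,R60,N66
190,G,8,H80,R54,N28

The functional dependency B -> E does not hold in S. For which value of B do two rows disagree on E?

B=K: 3 rows → E = R63, R63, R63 ✓
B=D: 3 rows → E = R57, R57, R57 ✓
B=E: 1 row → E = R60 ✓
B=C: 2 rows → E takes values {R92, R60} — violation
B=G: 1 row → E = R54 ✓
The only B value with inconsistent E is B=C.

C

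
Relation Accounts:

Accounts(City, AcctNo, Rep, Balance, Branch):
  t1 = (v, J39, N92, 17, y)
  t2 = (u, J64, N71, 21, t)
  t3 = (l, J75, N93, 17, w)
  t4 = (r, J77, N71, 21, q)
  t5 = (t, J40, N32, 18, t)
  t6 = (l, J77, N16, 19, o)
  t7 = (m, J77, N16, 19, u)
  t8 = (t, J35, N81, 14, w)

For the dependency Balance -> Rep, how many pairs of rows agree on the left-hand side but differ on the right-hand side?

Balance=17: violating pairs (1,3) — 1 pair.
Balance=21: all 2 rows agree on Rep — 0 pairs.
Balance=19: all 2 rows agree on Rep — 0 pairs.

1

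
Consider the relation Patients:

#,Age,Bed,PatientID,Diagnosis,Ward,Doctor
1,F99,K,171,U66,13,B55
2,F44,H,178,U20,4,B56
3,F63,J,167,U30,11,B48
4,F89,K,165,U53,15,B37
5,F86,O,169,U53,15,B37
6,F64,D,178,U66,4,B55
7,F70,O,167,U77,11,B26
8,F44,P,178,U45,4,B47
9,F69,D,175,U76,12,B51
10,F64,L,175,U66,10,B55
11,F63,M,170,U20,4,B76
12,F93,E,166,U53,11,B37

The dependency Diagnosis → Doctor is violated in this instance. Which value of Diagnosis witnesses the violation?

Diagnosis=U66: rows 1, 6, 10 → Doctor = B55, B55, B55 ✓
Diagnosis=U20: rows 2, 11 → Doctor takes values {B56, B76} — violation
Diagnosis=U30: row 3 → Doctor = B48 ✓
Diagnosis=U53: rows 4, 5, 12 → Doctor = B37, B37, B37 ✓
Diagnosis=U77: row 7 → Doctor = B26 ✓
Diagnosis=U45: row 8 → Doctor = B47 ✓
Diagnosis=U76: row 9 → Doctor = B51 ✓
The only Diagnosis value with inconsistent Doctor is Diagnosis=U20.

U20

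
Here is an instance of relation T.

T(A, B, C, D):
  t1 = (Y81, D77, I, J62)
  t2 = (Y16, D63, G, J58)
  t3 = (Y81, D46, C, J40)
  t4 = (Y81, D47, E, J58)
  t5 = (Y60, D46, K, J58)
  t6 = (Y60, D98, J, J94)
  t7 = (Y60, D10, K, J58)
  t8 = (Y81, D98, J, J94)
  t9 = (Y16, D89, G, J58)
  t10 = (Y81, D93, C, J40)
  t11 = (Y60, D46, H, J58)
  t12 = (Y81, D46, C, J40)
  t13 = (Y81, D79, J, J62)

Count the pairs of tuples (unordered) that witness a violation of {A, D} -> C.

3

(A=Y81, D=J62): violating pairs (1,13) — 1 pair.
(A=Y16, D=J58): all 2 rows agree on C — 0 pairs.
(A=Y81, D=J40): all 3 rows agree on C — 0 pairs.
(A=Y60, D=J58): violating pairs (5,11), (7,11) — 2 pairs.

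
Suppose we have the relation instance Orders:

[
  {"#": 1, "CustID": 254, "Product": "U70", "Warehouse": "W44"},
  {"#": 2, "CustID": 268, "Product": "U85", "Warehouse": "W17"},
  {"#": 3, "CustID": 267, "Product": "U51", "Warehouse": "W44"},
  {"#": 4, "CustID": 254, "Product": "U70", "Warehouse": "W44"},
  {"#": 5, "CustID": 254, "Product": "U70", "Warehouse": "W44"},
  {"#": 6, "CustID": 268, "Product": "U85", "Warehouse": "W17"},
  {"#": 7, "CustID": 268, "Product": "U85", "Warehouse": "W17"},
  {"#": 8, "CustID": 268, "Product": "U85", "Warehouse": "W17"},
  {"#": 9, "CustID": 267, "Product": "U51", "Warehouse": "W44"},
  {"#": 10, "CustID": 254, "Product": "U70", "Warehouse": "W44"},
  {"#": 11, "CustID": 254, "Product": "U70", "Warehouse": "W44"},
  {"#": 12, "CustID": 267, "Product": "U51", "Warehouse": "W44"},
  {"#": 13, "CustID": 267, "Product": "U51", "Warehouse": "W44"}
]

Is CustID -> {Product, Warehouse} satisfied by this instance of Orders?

Yes

CustID=254: rows 1, 4, 5, 10, 11 → {Product,Warehouse} = (U70, W44), (U70, W44), (U70, W44), (U70, W44), (U70, W44) ✓
CustID=268: rows 2, 6, 7, 8 → {Product,Warehouse} = (U85, W17), (U85, W17), (U85, W17), (U85, W17) ✓
CustID=267: rows 3, 9, 12, 13 → {Product,Warehouse} = (U51, W44), (U51, W44), (U51, W44), (U51, W44) ✓
Every CustID value is associated with a single {Product, Warehouse} value, so CustID -> {Product, Warehouse} holds.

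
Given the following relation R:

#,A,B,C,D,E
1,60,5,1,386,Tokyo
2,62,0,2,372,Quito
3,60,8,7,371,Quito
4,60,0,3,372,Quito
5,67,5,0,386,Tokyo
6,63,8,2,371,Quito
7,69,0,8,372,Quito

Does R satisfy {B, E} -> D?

(B=5, E=Tokyo): rows 1, 5 → D = 386, 386 ✓
(B=0, E=Quito): rows 2, 4, 7 → D = 372, 372, 372 ✓
(B=8, E=Quito): rows 3, 6 → D = 371, 371 ✓
Every {B, E} value is associated with a single D value, so {B, E} -> D holds.

Yes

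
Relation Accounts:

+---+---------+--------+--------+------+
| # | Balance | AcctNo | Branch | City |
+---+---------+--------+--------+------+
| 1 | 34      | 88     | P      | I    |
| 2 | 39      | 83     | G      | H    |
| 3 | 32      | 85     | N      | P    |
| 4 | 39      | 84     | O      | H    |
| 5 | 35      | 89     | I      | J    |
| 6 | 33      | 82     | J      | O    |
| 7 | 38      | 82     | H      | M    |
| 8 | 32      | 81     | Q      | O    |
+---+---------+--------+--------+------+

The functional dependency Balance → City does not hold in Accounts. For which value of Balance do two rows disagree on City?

Balance=34: row 1 → City = I ✓
Balance=39: rows 2, 4 → City = H, H ✓
Balance=32: rows 3, 8 → City takes values {P, O} — violation
Balance=35: row 5 → City = J ✓
Balance=33: row 6 → City = O ✓
Balance=38: row 7 → City = M ✓
The only Balance value with inconsistent City is Balance=32.

32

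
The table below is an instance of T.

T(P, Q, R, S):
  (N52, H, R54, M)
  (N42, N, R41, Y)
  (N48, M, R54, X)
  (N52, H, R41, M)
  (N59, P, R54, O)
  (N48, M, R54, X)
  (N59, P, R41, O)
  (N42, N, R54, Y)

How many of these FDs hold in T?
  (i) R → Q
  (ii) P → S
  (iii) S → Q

2

(i) R → Q: R=R54: 5 rows → Q takes values {H, M, P, N} — violation; R=R41: 3 rows → Q takes values {N, H, P} — violation — fails.
(ii) P → S: every LHS value maps to a single RHS value — holds.
(iii) S → Q: every LHS value maps to a single RHS value — holds.
2 of the 3 dependencies hold.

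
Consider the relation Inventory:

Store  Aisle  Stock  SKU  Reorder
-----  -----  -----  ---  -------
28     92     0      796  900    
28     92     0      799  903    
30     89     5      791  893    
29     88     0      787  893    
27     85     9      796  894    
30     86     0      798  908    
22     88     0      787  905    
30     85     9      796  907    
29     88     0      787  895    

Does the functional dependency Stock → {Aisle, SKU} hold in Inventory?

Stock=0: 6 rows → {Aisle,SKU} takes values {(92, 796), (92, 799), (88, 787), (86, 798)} — violation
Stock=5: 1 row → {Aisle,SKU} = (89, 791) ✓
Stock=9: 2 rows → {Aisle,SKU} = (85, 796), (85, 796) ✓
Two rows agree on Stock but differ on {Aisle, SKU}, so Stock → {Aisle, SKU} does not hold.

No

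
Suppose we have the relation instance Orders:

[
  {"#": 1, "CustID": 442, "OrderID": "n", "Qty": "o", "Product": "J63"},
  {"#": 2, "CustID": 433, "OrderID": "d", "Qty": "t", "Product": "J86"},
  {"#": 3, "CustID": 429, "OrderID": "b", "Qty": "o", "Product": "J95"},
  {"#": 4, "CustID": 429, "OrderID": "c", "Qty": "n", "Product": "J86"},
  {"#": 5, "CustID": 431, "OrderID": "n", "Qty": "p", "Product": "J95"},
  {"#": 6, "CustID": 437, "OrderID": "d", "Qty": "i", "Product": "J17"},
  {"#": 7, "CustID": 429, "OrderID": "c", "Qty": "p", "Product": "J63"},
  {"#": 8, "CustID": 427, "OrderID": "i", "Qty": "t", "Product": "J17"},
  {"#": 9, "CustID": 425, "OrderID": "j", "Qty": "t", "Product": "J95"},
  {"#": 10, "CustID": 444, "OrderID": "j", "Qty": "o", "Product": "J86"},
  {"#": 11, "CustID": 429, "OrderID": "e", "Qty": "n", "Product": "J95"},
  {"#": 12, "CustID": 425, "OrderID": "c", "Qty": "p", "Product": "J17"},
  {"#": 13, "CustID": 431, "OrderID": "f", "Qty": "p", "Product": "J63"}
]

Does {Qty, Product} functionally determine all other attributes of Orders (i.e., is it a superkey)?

No

Rows 7 and 13 have the same {Qty, Product} value (Qty=p, Product=J63) but are distinct tuples, so {Qty, Product} does not determine every attribute — not a superkey.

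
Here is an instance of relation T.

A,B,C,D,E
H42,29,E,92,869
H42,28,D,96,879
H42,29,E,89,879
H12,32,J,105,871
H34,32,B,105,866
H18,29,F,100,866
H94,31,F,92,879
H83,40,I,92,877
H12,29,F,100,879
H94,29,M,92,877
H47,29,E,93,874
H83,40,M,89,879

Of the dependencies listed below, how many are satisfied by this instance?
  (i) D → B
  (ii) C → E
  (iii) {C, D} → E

(i) D → B: D=92: 4 rows → B takes values {29, 31, 40} — violation; D=89: 2 rows → B takes values {29, 40} — violation — fails.
(ii) C → E: C=E: 3 rows → E takes values {869, 879, 874} — violation; C=F: 3 rows → E takes values {866, 879} — violation; C=M: 2 rows → E takes values {877, 879} — violation — fails.
(iii) {C, D} → E: (C=F, D=100): 2 rows → E takes values {866, 879} — violation — fails.
None of the 3 dependencies hold.

0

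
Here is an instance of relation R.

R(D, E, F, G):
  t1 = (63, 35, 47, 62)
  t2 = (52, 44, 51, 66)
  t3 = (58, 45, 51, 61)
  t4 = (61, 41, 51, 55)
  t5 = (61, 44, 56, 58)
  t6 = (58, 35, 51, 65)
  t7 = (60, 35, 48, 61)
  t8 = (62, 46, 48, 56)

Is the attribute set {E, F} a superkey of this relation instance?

Yes

All 8 rows have distinct {E, F} values, so {E, F} → (all attributes) holds and {E, F} is a superkey.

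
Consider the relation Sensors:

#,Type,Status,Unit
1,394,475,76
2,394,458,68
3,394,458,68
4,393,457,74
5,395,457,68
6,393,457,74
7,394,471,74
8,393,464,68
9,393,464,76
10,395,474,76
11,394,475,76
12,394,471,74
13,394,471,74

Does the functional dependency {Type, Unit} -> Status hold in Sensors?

(Type=394, Unit=76): rows 1, 11 → Status = 475, 475 ✓
(Type=394, Unit=68): rows 2, 3 → Status = 458, 458 ✓
(Type=393, Unit=74): rows 4, 6 → Status = 457, 457 ✓
(Type=395, Unit=68): row 5 → Status = 457 ✓
(Type=394, Unit=74): rows 7, 12, 13 → Status = 471, 471, 471 ✓
(Type=393, Unit=68): row 8 → Status = 464 ✓
(Type=393, Unit=76): row 9 → Status = 464 ✓
(Type=395, Unit=76): row 10 → Status = 474 ✓
Every {Type, Unit} value is associated with a single Status value, so {Type, Unit} -> Status holds.

Yes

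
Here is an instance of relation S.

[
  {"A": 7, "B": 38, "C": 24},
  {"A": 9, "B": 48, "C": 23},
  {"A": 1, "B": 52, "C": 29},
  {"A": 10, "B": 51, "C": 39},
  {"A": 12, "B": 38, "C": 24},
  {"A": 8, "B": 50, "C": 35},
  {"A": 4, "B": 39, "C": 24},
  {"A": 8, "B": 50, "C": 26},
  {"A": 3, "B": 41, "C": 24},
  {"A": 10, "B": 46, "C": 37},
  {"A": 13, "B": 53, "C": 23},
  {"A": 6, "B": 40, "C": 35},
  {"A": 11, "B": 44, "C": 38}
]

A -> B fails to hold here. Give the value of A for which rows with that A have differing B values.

10

A=7: 1 row → B = 38 ✓
A=9: 1 row → B = 48 ✓
A=1: 1 row → B = 52 ✓
A=10: 2 rows → B takes values {51, 46} — violation
A=12: 1 row → B = 38 ✓
A=8: 2 rows → B = 50, 50 ✓
A=4: 1 row → B = 39 ✓
A=3: 1 row → B = 41 ✓
A=13: 1 row → B = 53 ✓
A=6: 1 row → B = 40 ✓
A=11: 1 row → B = 44 ✓
The only A value with inconsistent B is A=10.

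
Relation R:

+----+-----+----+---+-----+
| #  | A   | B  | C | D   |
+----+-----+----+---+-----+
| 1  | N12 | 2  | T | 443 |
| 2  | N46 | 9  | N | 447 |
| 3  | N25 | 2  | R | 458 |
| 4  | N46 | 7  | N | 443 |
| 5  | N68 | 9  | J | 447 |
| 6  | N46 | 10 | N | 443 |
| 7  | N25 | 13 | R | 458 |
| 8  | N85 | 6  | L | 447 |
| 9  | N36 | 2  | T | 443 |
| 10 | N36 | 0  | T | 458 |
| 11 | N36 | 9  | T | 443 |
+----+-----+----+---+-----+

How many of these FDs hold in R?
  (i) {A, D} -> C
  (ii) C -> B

(i) {A, D} -> C: every LHS value maps to a single RHS value — holds.
(ii) C -> B: C=T: rows 1, 9, 10, 11 → B takes values {2, 0, 9} — violation; C=N: rows 2, 4, 6 → B takes values {9, 7, 10} — violation; C=R: rows 3, 7 → B takes values {2, 13} — violation — fails.
1 of the 2 dependencies holds.

1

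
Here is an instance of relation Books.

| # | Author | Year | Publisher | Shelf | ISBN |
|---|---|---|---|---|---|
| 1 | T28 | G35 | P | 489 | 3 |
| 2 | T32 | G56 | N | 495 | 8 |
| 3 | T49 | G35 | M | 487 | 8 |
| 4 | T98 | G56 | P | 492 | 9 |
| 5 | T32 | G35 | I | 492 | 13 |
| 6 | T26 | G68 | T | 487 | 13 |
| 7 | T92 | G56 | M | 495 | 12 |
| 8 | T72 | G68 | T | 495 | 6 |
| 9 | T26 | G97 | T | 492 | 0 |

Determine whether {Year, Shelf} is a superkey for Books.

No

Rows 2 and 7 have the same {Year, Shelf} value (Year=G56, Shelf=495) but are distinct tuples, so {Year, Shelf} does not determine every attribute — not a superkey.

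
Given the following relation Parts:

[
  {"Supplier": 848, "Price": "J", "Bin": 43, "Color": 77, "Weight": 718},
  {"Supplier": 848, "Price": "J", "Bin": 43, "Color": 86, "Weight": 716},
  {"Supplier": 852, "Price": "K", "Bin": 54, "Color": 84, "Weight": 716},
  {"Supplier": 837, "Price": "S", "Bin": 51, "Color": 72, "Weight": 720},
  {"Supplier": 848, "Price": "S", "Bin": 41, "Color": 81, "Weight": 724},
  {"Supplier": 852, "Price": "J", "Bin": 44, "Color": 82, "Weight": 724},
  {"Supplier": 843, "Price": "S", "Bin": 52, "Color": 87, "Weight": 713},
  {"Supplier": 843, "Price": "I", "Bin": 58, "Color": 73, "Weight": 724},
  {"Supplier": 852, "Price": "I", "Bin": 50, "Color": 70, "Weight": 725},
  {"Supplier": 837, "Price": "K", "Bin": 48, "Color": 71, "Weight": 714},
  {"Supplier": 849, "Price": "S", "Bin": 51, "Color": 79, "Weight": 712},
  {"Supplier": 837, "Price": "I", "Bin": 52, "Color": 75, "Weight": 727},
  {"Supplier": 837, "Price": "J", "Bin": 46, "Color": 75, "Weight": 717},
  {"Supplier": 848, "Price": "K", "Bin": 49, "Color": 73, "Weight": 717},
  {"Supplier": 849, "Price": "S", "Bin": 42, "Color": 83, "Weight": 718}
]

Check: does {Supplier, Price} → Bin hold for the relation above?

(Supplier=848, Price=J): 2 rows → Bin = 43, 43 ✓
(Supplier=852, Price=K): 1 row → Bin = 54 ✓
(Supplier=837, Price=S): 1 row → Bin = 51 ✓
(Supplier=848, Price=S): 1 row → Bin = 41 ✓
(Supplier=852, Price=J): 1 row → Bin = 44 ✓
(Supplier=843, Price=S): 1 row → Bin = 52 ✓
(Supplier=843, Price=I): 1 row → Bin = 58 ✓
(Supplier=852, Price=I): 1 row → Bin = 50 ✓
(Supplier=837, Price=K): 1 row → Bin = 48 ✓
(Supplier=849, Price=S): 2 rows → Bin takes values {51, 42} — violation
(Supplier=837, Price=I): 1 row → Bin = 52 ✓
(Supplier=837, Price=J): 1 row → Bin = 46 ✓
(Supplier=848, Price=K): 1 row → Bin = 49 ✓
Two rows agree on {Supplier, Price} but differ on Bin, so {Supplier, Price} → Bin does not hold.

No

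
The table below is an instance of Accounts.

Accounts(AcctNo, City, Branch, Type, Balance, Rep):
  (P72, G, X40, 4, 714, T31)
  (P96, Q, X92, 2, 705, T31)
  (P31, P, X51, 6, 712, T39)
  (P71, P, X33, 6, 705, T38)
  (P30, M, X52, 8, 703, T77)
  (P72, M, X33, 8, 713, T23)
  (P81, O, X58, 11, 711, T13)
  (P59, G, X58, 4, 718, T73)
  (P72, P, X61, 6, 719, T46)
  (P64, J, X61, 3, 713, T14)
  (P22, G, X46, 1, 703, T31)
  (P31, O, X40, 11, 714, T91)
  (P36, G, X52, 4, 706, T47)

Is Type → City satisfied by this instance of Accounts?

Yes

Type=4: 3 rows → City = G, G, G ✓
Type=2: 1 row → City = Q ✓
Type=6: 3 rows → City = P, P, P ✓
Type=8: 2 rows → City = M, M ✓
Type=11: 2 rows → City = O, O ✓
Type=3: 1 row → City = J ✓
Type=1: 1 row → City = G ✓
Every Type value is associated with a single City value, so Type → City holds.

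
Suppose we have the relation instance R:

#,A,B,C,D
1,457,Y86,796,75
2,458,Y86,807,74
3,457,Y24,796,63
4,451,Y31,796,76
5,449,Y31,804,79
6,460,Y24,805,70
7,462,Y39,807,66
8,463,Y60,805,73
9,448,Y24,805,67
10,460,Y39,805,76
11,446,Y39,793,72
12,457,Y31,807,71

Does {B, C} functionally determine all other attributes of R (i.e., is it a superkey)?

Rows 6 and 9 have the same {B, C} value (B=Y24, C=805) but are distinct tuples, so {B, C} does not determine every attribute — not a superkey.

No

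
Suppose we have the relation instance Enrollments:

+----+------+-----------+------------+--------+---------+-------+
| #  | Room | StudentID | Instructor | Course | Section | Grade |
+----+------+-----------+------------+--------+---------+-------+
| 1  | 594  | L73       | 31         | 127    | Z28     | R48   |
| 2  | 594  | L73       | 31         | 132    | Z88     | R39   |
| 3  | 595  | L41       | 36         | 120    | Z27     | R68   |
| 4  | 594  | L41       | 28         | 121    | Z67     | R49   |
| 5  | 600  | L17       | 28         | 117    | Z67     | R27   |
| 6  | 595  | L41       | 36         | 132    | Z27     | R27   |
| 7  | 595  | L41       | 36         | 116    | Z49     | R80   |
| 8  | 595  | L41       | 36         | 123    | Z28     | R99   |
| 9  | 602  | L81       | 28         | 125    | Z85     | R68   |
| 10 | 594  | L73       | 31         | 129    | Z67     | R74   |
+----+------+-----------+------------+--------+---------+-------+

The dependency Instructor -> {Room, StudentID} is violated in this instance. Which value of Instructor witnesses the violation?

28

Instructor=31: rows 1, 2, 10 → {Room,StudentID} = (594, L73), (594, L73), (594, L73) ✓
Instructor=36: rows 3, 6, 7, 8 → {Room,StudentID} = (595, L41), (595, L41), (595, L41), (595, L41) ✓
Instructor=28: rows 4, 5, 9 → {Room,StudentID} takes values {(594, L41), (600, L17), (602, L81)} — violation
The only Instructor value with inconsistent RHS is Instructor=28.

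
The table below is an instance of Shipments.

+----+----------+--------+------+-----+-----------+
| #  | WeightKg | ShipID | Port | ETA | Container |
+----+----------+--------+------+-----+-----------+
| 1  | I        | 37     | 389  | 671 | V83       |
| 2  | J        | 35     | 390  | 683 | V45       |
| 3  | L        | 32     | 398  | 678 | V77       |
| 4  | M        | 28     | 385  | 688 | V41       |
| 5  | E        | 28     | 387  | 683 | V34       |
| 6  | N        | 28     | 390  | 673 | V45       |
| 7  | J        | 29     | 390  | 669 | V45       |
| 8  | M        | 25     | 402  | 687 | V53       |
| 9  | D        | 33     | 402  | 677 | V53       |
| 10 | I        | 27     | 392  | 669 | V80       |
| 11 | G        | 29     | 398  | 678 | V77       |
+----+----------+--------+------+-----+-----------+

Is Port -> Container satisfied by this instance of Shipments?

Port=389: row 1 → Container = V83 ✓
Port=390: rows 2, 6, 7 → Container = V45, V45, V45 ✓
Port=398: rows 3, 11 → Container = V77, V77 ✓
Port=385: row 4 → Container = V41 ✓
Port=387: row 5 → Container = V34 ✓
Port=402: rows 8, 9 → Container = V53, V53 ✓
Port=392: row 10 → Container = V80 ✓
Every Port value is associated with a single Container value, so Port -> Container holds.

Yes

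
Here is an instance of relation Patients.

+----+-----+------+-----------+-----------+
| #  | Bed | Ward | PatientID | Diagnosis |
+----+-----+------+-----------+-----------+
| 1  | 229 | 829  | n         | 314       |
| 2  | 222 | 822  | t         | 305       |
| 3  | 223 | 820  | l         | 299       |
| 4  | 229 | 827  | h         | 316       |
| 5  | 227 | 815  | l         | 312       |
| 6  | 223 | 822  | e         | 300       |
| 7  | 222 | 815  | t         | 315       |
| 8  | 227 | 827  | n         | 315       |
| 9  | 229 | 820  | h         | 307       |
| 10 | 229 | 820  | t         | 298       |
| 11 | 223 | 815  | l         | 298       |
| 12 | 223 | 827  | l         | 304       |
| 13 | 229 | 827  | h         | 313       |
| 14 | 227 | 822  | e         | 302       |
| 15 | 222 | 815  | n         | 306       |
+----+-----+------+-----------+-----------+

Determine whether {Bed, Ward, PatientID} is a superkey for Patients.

Rows 4 and 13 have the same {Bed, Ward, PatientID} value (Bed=229, Ward=827, PatientID=h) but are distinct tuples, so {Bed, Ward, PatientID} does not determine every attribute — not a superkey.

No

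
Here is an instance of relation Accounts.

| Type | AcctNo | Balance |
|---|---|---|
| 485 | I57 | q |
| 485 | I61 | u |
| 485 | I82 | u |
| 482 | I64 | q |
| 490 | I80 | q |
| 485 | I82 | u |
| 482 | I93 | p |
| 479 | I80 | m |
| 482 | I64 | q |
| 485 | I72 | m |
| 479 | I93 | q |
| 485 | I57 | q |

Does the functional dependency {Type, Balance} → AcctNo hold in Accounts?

No

(Type=485, Balance=q): 2 rows → AcctNo = I57, I57 ✓
(Type=485, Balance=u): 3 rows → AcctNo takes values {I61, I82} — violation
(Type=482, Balance=q): 2 rows → AcctNo = I64, I64 ✓
(Type=490, Balance=q): 1 row → AcctNo = I80 ✓
(Type=482, Balance=p): 1 row → AcctNo = I93 ✓
(Type=479, Balance=m): 1 row → AcctNo = I80 ✓
(Type=485, Balance=m): 1 row → AcctNo = I72 ✓
(Type=479, Balance=q): 1 row → AcctNo = I93 ✓
Two rows agree on {Type, Balance} but differ on AcctNo, so {Type, Balance} → AcctNo does not hold.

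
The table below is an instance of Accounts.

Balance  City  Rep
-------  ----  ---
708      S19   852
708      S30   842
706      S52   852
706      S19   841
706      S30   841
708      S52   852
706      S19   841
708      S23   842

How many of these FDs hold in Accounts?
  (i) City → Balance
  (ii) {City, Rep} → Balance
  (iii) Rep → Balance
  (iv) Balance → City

0

(i) City → Balance: City=S19: 3 rows → Balance takes values {708, 706} — violation; City=S30: 2 rows → Balance takes values {708, 706} — violation; City=S52: 2 rows → Balance takes values {706, 708} — violation — fails.
(ii) {City, Rep} → Balance: (City=S52, Rep=852): 2 rows → Balance takes values {706, 708} — violation — fails.
(iii) Rep → Balance: Rep=852: 3 rows → Balance takes values {708, 706} — violation — fails.
(iv) Balance → City: Balance=708: 4 rows → City takes values {S19, S30, S52, S23} — violation; Balance=706: 4 rows → City takes values {S52, S19, S30} — violation — fails.
None of the 4 dependencies hold.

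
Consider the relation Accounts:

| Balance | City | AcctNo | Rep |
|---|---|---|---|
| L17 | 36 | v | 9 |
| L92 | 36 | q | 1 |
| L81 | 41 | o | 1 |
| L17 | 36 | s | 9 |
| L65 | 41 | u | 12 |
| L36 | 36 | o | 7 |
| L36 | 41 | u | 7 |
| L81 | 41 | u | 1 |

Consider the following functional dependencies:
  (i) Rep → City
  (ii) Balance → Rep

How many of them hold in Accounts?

1

(i) Rep → City: Rep=1: 3 rows → City takes values {36, 41} — violation; Rep=7: 2 rows → City takes values {36, 41} — violation — fails.
(ii) Balance → Rep: every LHS value maps to a single RHS value — holds.
1 of the 2 dependencies holds.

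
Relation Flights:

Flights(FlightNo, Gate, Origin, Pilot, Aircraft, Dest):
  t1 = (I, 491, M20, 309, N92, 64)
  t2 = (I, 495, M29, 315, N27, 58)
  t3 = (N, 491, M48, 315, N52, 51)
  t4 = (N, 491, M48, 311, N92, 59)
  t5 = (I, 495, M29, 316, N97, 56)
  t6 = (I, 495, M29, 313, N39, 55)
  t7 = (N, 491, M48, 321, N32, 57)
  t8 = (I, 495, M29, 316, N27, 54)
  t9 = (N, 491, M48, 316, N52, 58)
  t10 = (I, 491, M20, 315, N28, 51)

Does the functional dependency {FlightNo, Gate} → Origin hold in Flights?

Yes

(FlightNo=I, Gate=491): rows 1, 10 → Origin = M20, M20 ✓
(FlightNo=I, Gate=495): rows 2, 5, 6, 8 → Origin = M29, M29, M29, M29 ✓
(FlightNo=N, Gate=491): rows 3, 4, 7, 9 → Origin = M48, M48, M48, M48 ✓
Every {FlightNo, Gate} value is associated with a single Origin value, so {FlightNo, Gate} → Origin holds.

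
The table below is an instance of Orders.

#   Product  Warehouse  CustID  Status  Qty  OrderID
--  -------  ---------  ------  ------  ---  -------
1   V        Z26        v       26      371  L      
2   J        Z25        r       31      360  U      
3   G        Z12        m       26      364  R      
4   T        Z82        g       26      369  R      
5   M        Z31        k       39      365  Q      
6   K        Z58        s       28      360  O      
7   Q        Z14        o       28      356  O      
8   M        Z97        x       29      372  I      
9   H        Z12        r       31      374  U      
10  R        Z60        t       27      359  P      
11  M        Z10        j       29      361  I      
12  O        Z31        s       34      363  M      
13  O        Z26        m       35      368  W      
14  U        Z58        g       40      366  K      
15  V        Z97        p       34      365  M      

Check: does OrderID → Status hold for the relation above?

OrderID=L: row 1 → Status = 26 ✓
OrderID=U: rows 2, 9 → Status = 31, 31 ✓
OrderID=R: rows 3, 4 → Status = 26, 26 ✓
OrderID=Q: row 5 → Status = 39 ✓
OrderID=O: rows 6, 7 → Status = 28, 28 ✓
OrderID=I: rows 8, 11 → Status = 29, 29 ✓
OrderID=P: row 10 → Status = 27 ✓
OrderID=M: rows 12, 15 → Status = 34, 34 ✓
OrderID=W: row 13 → Status = 35 ✓
OrderID=K: row 14 → Status = 40 ✓
Every OrderID value is associated with a single Status value, so OrderID → Status holds.

Yes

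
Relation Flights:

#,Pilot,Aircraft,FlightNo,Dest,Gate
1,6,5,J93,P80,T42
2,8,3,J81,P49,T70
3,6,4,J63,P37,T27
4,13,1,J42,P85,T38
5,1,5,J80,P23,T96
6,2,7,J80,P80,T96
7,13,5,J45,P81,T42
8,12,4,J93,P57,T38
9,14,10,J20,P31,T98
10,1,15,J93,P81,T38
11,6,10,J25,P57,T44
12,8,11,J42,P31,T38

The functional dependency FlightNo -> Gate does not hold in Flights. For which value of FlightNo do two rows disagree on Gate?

J93

FlightNo=J93: rows 1, 8, 10 → Gate takes values {T42, T38} — violation
FlightNo=J81: row 2 → Gate = T70 ✓
FlightNo=J63: row 3 → Gate = T27 ✓
FlightNo=J42: rows 4, 12 → Gate = T38, T38 ✓
FlightNo=J80: rows 5, 6 → Gate = T96, T96 ✓
FlightNo=J45: row 7 → Gate = T42 ✓
FlightNo=J20: row 9 → Gate = T98 ✓
FlightNo=J25: row 11 → Gate = T44 ✓
The only FlightNo value with inconsistent Gate is FlightNo=J93.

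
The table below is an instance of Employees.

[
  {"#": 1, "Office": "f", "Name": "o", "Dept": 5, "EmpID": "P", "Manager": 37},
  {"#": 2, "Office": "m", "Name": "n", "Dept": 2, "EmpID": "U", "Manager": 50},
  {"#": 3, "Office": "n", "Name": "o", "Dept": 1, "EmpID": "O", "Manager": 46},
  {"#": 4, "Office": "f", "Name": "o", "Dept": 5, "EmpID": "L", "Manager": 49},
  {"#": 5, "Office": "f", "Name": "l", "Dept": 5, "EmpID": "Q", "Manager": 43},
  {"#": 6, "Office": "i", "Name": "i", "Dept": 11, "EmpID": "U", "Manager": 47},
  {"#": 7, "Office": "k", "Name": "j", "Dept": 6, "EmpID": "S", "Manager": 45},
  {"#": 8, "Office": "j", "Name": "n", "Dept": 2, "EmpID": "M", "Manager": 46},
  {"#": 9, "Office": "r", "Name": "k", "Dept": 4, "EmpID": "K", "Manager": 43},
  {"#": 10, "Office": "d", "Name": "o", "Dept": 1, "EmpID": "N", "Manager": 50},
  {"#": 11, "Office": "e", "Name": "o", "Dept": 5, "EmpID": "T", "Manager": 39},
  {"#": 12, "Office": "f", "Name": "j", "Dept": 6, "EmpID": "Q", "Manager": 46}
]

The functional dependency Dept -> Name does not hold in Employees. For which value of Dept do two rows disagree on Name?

5

Dept=5: rows 1, 4, 5, 11 → Name takes values {o, l} — violation
Dept=2: rows 2, 8 → Name = n, n ✓
Dept=1: rows 3, 10 → Name = o, o ✓
Dept=11: row 6 → Name = i ✓
Dept=6: rows 7, 12 → Name = j, j ✓
Dept=4: row 9 → Name = k ✓
The only Dept value with inconsistent Name is Dept=5.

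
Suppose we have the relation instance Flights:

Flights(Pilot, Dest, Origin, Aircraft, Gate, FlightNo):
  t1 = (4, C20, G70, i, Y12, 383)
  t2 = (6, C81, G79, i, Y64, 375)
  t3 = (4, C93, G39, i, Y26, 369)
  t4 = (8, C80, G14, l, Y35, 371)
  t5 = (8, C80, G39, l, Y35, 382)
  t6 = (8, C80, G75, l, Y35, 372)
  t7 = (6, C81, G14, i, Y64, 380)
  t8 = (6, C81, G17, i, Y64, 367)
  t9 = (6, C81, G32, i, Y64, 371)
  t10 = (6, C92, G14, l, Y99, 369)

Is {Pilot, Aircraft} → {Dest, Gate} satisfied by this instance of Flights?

No

(Pilot=4, Aircraft=i): rows 1, 3 → {Dest,Gate} takes values {(C20, Y12), (C93, Y26)} — violation
(Pilot=6, Aircraft=i): rows 2, 7, 8, 9 → {Dest,Gate} = (C81, Y64), (C81, Y64), (C81, Y64), (C81, Y64) ✓
(Pilot=8, Aircraft=l): rows 4, 5, 6 → {Dest,Gate} = (C80, Y35), (C80, Y35), (C80, Y35) ✓
(Pilot=6, Aircraft=l): row 10 → {Dest,Gate} = (C92, Y99) ✓
Two rows agree on {Pilot, Aircraft} but differ on {Dest, Gate}, so {Pilot, Aircraft} → {Dest, Gate} does not hold.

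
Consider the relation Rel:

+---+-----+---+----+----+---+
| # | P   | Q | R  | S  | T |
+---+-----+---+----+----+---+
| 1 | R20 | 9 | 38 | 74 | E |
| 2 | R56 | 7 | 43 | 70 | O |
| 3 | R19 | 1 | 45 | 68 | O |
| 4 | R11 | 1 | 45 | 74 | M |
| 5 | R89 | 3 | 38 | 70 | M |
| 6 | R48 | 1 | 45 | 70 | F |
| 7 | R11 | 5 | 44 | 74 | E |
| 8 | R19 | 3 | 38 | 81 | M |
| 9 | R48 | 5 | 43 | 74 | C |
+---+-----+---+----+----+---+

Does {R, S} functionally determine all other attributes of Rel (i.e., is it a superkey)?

Yes

All 9 rows have distinct {R, S} values, so {R, S} → (all attributes) holds and {R, S} is a superkey.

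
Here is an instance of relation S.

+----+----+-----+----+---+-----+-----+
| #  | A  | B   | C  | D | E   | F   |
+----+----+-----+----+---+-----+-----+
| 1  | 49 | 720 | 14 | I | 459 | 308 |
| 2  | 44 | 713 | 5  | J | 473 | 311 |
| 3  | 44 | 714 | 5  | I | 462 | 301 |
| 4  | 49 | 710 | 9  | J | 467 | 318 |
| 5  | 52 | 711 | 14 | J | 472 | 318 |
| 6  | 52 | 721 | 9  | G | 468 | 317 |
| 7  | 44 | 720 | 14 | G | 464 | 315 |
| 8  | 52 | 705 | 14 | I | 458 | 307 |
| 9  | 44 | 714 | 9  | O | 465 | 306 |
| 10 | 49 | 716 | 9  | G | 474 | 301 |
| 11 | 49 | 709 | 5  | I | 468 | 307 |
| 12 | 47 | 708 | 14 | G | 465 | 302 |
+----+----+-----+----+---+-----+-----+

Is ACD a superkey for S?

Yes

All 12 rows have distinct ACD values, so ACD → (all attributes) holds and ACD is a superkey.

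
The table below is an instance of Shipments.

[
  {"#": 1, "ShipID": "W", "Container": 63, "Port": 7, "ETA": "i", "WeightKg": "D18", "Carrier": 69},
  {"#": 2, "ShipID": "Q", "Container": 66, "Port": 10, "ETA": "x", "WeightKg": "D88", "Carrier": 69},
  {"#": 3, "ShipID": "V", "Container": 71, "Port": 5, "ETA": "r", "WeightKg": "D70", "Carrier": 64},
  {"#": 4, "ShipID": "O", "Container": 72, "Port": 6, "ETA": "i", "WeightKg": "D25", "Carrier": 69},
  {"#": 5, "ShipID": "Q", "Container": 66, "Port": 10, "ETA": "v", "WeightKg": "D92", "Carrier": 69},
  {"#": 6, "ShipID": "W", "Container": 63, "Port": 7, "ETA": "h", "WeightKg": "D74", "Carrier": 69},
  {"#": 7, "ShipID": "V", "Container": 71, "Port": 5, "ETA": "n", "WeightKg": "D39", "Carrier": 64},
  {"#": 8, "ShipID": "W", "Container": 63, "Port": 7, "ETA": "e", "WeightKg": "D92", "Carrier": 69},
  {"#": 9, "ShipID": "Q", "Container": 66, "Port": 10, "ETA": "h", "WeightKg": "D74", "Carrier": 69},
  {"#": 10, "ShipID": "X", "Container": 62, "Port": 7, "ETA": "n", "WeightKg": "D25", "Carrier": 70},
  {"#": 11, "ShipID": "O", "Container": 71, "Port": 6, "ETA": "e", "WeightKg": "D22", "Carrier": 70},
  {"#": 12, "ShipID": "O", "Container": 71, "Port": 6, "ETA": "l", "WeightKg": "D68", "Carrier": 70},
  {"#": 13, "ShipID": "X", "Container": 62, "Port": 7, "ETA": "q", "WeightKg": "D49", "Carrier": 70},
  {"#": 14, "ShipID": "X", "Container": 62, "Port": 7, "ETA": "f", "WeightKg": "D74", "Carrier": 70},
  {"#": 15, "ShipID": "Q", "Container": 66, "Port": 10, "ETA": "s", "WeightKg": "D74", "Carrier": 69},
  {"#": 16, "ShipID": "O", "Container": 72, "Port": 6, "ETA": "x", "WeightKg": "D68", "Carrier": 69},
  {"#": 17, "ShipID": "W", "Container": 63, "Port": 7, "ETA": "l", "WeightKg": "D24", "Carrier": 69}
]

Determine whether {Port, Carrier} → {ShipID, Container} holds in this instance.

Yes

(Port=7, Carrier=69): rows 1, 6, 8, 17 → {ShipID,Container} = (W, 63), (W, 63), (W, 63), (W, 63) ✓
(Port=10, Carrier=69): rows 2, 5, 9, 15 → {ShipID,Container} = (Q, 66), (Q, 66), (Q, 66), (Q, 66) ✓
(Port=5, Carrier=64): rows 3, 7 → {ShipID,Container} = (V, 71), (V, 71) ✓
(Port=6, Carrier=69): rows 4, 16 → {ShipID,Container} = (O, 72), (O, 72) ✓
(Port=7, Carrier=70): rows 10, 13, 14 → {ShipID,Container} = (X, 62), (X, 62), (X, 62) ✓
(Port=6, Carrier=70): rows 11, 12 → {ShipID,Container} = (O, 71), (O, 71) ✓
Every {Port, Carrier} value is associated with a single {ShipID, Container} value, so {Port, Carrier} → {ShipID, Container} holds.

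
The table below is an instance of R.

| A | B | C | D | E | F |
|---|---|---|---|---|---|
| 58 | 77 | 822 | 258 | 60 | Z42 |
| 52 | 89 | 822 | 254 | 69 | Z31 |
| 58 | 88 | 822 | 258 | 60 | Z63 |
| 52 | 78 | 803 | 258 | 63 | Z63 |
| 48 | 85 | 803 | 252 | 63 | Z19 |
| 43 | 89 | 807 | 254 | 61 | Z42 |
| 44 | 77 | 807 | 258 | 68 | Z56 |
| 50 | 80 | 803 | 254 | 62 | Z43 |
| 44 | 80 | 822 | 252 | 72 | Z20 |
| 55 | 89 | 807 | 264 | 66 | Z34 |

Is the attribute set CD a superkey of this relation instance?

Two distinct rows share (C=822, D=258), so CD does not determine every attribute — not a superkey.

No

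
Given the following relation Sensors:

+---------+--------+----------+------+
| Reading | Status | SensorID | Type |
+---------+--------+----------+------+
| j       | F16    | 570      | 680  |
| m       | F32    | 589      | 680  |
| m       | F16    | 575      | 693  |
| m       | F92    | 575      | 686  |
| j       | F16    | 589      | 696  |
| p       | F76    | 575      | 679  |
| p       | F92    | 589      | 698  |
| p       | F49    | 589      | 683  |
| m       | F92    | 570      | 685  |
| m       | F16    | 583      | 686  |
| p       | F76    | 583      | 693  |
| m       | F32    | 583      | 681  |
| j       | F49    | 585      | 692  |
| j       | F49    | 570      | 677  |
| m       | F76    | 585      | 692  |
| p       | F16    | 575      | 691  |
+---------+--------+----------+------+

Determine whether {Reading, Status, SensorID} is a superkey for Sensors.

Yes

All 16 rows have distinct {Reading, Status, SensorID} values, so {Reading, Status, SensorID} → (all attributes) holds and {Reading, Status, SensorID} is a superkey.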